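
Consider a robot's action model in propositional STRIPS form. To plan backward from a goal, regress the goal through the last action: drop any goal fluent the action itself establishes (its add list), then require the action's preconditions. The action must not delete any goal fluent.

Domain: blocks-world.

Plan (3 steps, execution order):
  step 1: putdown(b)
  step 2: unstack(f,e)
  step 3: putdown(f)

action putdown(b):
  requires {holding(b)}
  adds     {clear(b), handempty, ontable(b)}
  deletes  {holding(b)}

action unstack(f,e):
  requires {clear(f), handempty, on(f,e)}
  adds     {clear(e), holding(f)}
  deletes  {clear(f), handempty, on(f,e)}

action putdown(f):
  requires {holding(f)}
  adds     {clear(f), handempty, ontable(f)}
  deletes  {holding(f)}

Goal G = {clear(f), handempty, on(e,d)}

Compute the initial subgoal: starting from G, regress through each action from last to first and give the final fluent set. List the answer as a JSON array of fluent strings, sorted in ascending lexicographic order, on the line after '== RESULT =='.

Work backward from the goal:
  through step 3 (putdown(f)): drop {clear(f), handempty}, keep {on(e,d)}, require {holding(f)}
    → {holding(f), on(e,d)}
  through step 2 (unstack(f,e)): drop {holding(f)}, keep {on(e,d)}, require {clear(f), handempty, on(f,e)}
    → {clear(f), handempty, on(e,d), on(f,e)}
  through step 1 (putdown(b)): drop {handempty}, keep {clear(f), on(e,d), on(f,e)}, require {holding(b)}
    → {clear(f), holding(b), on(e,d), on(f,e)}

== RESULT ==
["clear(f)", "holding(b)", "on(e,d)", "on(f,e)"]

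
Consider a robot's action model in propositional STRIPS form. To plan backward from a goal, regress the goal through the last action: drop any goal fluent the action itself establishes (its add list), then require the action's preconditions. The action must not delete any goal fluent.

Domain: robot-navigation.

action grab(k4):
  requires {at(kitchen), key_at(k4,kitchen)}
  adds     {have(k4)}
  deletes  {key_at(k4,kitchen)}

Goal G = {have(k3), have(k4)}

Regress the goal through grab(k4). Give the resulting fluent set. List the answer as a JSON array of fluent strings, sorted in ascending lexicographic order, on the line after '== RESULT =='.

Compute (G \ add) ∪ pre:
  G ∩ del = {}  (empty — regression defined)
  G \ add = {have(k3), have(k4)} \ {have(k4)} = {have(k3)}
  ∪ pre   = {have(k3)} ∪ {at(kitchen), key_at(k4,kitchen)}
          = {at(kitchen), have(k3), key_at(k4,kitchen)}

== RESULT ==
["at(kitchen)", "have(k3)", "key_at(k4,kitchen)"]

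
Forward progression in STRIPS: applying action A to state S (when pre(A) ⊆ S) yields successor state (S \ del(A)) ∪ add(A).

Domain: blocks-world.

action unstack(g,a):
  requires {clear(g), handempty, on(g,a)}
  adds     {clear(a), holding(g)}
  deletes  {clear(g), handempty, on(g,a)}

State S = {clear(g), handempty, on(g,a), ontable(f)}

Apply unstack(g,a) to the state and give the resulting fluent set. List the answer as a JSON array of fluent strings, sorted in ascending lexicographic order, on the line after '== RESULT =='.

Progress:
  pre ⊆ S: {clear(g), handempty, on(g,a)} ⊆ S  — applicable
  S \ del = {ontable(f)}
  ∪ add   = {clear(a), holding(g), ontable(f)}

== RESULT ==
["clear(a)", "holding(g)", "ontable(f)"]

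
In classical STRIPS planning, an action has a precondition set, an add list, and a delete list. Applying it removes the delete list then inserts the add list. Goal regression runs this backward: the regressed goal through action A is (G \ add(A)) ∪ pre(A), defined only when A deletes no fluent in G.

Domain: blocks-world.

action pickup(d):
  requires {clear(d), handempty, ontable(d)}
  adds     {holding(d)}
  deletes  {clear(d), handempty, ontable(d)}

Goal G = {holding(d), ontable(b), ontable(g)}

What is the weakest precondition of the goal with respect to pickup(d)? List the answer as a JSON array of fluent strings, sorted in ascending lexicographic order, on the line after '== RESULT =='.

Regress:
  G ∩ del = {}  (empty — regression defined)
  G \ add = {holding(d), ontable(b), ontable(g)} \ {holding(d)} = {ontable(b), ontable(g)}
  ∪ pre   = {ontable(b), ontable(g)} ∪ {clear(d), handempty, ontable(d)}
          = {clear(d), handempty, ontable(b), ontable(d), ontable(g)}

== RESULT ==
["clear(d)", "handempty", "ontable(b)", "ontable(d)", "ontable(g)"]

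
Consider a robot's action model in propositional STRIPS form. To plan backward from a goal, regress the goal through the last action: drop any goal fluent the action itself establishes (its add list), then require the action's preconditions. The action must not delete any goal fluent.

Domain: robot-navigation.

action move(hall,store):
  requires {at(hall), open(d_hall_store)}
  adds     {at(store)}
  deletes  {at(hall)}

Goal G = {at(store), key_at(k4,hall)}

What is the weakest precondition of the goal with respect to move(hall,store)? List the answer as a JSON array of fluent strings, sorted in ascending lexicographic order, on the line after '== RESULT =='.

Regress:
  G ∩ del = {}  (empty — regression defined)
  G \ add = {at(store), key_at(k4,hall)} \ {at(store)} = {key_at(k4,hall)}
  ∪ pre   = {key_at(k4,hall)} ∪ {at(hall), open(d_hall_store)}
          = {at(hall), key_at(k4,hall), open(d_hall_store)}

== RESULT ==
["at(hall)", "key_at(k4,hall)", "open(d_hall_store)"]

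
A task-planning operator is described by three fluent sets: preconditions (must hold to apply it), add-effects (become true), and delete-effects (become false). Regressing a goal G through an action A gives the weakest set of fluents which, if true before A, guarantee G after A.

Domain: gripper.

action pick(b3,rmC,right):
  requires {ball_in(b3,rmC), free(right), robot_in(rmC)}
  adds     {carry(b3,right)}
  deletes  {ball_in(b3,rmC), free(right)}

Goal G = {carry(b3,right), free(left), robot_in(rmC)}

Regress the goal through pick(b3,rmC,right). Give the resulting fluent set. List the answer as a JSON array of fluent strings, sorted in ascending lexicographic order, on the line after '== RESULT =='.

Regress:
  G ∩ del = {}  (empty — regression defined)
  G \ add = {carry(b3,right), free(left), robot_in(rmC)} \ {carry(b3,right)} = {free(left), robot_in(rmC)}
  ∪ pre   = {free(left), robot_in(rmC)} ∪ {ball_in(b3,rmC), free(right), robot_in(rmC)}
          = {ball_in(b3,rmC), free(left), free(right), robot_in(rmC)}

== RESULT ==
["ball_in(b3,rmC)", "free(left)", "free(right)", "robot_in(rmC)"]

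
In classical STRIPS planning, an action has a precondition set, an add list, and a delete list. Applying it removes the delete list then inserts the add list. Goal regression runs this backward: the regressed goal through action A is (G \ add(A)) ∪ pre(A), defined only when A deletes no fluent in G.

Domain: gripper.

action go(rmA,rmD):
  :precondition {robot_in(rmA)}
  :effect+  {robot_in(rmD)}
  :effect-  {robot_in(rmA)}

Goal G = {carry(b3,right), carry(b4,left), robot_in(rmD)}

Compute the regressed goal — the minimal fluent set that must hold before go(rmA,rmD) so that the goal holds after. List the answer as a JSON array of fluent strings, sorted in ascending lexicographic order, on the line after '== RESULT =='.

Regress:
  G ∩ del = {}  (empty — regression defined)
  G \ add = {carry(b3,right), carry(b4,left), robot_in(rmD)} \ {robot_in(rmD)} = {carry(b3,right), carry(b4,left)}
  ∪ pre   = {carry(b3,right), carry(b4,left)} ∪ {robot_in(rmA)}
          = {carry(b3,right), carry(b4,left), robot_in(rmA)}

== RESULT ==
["carry(b3,right)", "carry(b4,left)", "robot_in(rmA)"]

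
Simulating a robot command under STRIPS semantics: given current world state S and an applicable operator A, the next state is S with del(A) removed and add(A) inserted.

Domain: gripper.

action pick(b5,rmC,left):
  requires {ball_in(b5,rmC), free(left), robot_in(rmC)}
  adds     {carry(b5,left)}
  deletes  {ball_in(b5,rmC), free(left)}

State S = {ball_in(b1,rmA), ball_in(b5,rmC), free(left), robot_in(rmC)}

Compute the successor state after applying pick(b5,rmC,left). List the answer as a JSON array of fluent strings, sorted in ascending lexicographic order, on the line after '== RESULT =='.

Progress:
  pre ⊆ S: {ball_in(b5,rmC), free(left), robot_in(rmC)} ⊆ S  — applicable
  S \ del = {ball_in(b1,rmA), robot_in(rmC)}
  ∪ add   = {ball_in(b1,rmA), carry(b5,left), robot_in(rmC)}

== RESULT ==
["ball_in(b1,rmA)", "carry(b5,left)", "robot_in(rmC)"]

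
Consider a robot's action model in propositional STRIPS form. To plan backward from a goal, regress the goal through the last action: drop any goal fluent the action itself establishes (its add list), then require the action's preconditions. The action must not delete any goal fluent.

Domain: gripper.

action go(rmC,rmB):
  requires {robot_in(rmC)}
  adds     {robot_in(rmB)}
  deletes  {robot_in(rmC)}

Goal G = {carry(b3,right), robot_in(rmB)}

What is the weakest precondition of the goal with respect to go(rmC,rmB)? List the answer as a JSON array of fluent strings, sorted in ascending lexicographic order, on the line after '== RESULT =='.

Regress:
  G ∩ del = {}  (empty — regression defined)
  G \ add = {carry(b3,right), robot_in(rmB)} \ {robot_in(rmB)} = {carry(b3,right)}
  ∪ pre   = {carry(b3,right)} ∪ {robot_in(rmC)}
          = {carry(b3,right), robot_in(rmC)}

== RESULT ==
["carry(b3,right)", "robot_in(rmC)"]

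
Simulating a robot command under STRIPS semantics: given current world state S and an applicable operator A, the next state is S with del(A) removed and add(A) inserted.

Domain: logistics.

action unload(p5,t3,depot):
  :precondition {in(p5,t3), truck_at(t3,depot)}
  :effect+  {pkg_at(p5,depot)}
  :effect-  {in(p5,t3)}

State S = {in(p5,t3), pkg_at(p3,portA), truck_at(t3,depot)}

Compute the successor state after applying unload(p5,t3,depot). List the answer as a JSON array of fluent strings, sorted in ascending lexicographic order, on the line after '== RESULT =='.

Progress:
  pre ⊆ S: {in(p5,t3), truck_at(t3,depot)} ⊆ S  — applicable
  S \ del = {pkg_at(p3,portA), truck_at(t3,depot)}
  ∪ add   = {pkg_at(p3,portA), pkg_at(p5,depot), truck_at(t3,depot)}

== RESULT ==
["pkg_at(p3,portA)", "pkg_at(p5,depot)", "truck_at(t3,depot)"]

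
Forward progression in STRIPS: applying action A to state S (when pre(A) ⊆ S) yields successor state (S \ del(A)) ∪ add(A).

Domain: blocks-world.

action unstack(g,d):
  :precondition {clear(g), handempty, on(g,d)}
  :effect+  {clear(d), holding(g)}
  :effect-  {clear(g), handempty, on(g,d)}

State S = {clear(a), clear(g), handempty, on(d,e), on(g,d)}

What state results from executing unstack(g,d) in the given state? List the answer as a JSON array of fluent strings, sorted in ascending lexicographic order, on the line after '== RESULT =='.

Progress:
  pre ⊆ S: {clear(g), handempty, on(g,d)} ⊆ S  — applicable
  S \ del = {clear(a), on(d,e)}
  ∪ add   = {clear(a), clear(d), holding(g), on(d,e)}

== RESULT ==
["clear(a)", "clear(d)", "holding(g)", "on(d,e)"]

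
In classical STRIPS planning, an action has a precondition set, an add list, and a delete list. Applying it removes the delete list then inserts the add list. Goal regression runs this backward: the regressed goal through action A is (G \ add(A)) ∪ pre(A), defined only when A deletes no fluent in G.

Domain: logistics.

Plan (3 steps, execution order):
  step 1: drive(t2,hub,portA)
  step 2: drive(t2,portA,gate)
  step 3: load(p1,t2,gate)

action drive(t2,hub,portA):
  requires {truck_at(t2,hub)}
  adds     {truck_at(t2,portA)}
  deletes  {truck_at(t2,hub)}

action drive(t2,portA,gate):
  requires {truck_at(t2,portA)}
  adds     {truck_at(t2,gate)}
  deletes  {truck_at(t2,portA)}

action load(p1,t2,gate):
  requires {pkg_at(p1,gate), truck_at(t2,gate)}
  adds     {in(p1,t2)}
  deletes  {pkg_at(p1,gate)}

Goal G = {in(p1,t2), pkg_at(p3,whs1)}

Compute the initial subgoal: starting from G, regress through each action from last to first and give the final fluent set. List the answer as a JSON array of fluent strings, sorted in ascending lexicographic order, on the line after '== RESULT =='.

Regress step by step:
  through step 3 (load(p1,t2,gate)): drop {in(p1,t2)}, keep {pkg_at(p3,whs1)}, require {pkg_at(p1,gate), truck_at(t2,gate)}
    → {pkg_at(p1,gate), pkg_at(p3,whs1), truck_at(t2,gate)}
  through step 2 (drive(t2,portA,gate)): drop {truck_at(t2,gate)}, keep {pkg_at(p1,gate), pkg_at(p3,whs1)}, require {truck_at(t2,portA)}
    → {pkg_at(p1,gate), pkg_at(p3,whs1), truck_at(t2,portA)}
  through step 1 (drive(t2,hub,portA)): drop {truck_at(t2,portA)}, keep {pkg_at(p1,gate), pkg_at(p3,whs1)}, require {truck_at(t2,hub)}
    → {pkg_at(p1,gate), pkg_at(p3,whs1), truck_at(t2,hub)}

== RESULT ==
["pkg_at(p1,gate)", "pkg_at(p3,whs1)", "truck_at(t2,hub)"]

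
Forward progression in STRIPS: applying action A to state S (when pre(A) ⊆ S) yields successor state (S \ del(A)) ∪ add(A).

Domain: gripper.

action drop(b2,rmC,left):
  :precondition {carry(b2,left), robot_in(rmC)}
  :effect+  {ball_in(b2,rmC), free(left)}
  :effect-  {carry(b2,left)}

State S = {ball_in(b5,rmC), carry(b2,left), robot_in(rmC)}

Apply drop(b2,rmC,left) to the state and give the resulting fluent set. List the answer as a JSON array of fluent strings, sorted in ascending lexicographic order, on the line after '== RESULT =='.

Progress:
  pre ⊆ S: {carry(b2,left), robot_in(rmC)} ⊆ S  — applicable
  S \ del = {ball_in(b5,rmC), robot_in(rmC)}
  ∪ add   = {ball_in(b2,rmC), ball_in(b5,rmC), free(left), robot_in(rmC)}

== RESULT ==
["ball_in(b2,rmC)", "ball_in(b5,rmC)", "free(left)", "robot_in(rmC)"]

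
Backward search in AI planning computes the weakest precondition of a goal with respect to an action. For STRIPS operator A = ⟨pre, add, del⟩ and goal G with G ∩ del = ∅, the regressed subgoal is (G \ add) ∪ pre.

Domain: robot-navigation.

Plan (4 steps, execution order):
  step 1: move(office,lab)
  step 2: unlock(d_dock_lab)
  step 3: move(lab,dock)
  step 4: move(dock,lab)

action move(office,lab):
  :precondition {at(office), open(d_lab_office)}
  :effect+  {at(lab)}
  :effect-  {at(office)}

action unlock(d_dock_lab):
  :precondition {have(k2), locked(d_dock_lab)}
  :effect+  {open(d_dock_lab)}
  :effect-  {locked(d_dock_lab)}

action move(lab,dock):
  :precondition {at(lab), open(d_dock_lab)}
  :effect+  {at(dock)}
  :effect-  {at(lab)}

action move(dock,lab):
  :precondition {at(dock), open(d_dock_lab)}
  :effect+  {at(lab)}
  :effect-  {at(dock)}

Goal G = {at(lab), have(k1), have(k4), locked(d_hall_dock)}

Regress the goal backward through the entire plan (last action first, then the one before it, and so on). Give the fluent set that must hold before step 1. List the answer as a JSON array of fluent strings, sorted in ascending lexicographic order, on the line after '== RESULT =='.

Work backward from the goal:
  through step 4 (move(dock,lab)): drop {at(lab)}, keep {have(k1), have(k4), locked(d_hall_dock)}, require {at(dock), open(d_dock_lab)}
    → {at(dock), have(k1), have(k4), locked(d_hall_dock), open(d_dock_lab)}
  through step 3 (move(lab,dock)): drop {at(dock)}, keep {have(k1), have(k4), locked(d_hall_dock), open(d_dock_lab)}, require {at(lab), open(d_dock_lab)}
    → {at(lab), have(k1), have(k4), locked(d_hall_dock), open(d_dock_lab)}
  through step 2 (unlock(d_dock_lab)): drop {open(d_dock_lab)}, keep {at(lab), have(k1), have(k4), locked(d_hall_dock)}, require {have(k2), locked(d_dock_lab)}
    → {at(lab), have(k1), have(k2), have(k4), locked(d_dock_lab), locked(d_hall_dock)}
  through step 1 (move(office,lab)): drop {at(lab)}, keep {have(k1), have(k2), have(k4), locked(d_dock_lab), locked(d_hall_dock)}, require {at(office), open(d_lab_office)}
    → {at(office), have(k1), have(k2), have(k4), locked(d_dock_lab), locked(d_hall_dock), open(d_lab_office)}

== RESULT ==
["at(office)", "have(k1)", "have(k2)", "have(k4)", "locked(d_dock_lab)", "locked(d_hall_dock)", "open(d_lab_office)"]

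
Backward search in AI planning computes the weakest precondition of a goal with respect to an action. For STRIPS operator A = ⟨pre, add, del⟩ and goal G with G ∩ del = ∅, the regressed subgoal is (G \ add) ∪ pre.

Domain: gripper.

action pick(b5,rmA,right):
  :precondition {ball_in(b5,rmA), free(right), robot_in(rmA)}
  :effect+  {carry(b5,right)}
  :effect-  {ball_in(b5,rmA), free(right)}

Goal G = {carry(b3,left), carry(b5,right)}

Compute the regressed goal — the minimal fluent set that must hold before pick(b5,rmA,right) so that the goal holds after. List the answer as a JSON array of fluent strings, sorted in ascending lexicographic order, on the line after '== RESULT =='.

Compute (G \ add) ∪ pre:
  G ∩ del = {}  (empty — regression defined)
  G \ add = {carry(b3,left), carry(b5,right)} \ {carry(b5,right)} = {carry(b3,left)}
  ∪ pre   = {carry(b3,left)} ∪ {ball_in(b5,rmA), free(right), robot_in(rmA)}
          = {ball_in(b5,rmA), carry(b3,left), free(right), robot_in(rmA)}

== RESULT ==
["ball_in(b5,rmA)", "carry(b3,left)", "free(right)", "robot_in(rmA)"]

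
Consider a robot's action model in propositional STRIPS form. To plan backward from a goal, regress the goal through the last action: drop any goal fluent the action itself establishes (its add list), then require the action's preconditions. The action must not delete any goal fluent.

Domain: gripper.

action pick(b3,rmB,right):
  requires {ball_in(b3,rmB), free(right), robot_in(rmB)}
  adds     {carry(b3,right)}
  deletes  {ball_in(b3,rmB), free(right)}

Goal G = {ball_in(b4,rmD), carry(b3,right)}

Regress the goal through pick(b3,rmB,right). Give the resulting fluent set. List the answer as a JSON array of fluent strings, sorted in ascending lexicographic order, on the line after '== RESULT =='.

Regress:
  G ∩ del = {}  (empty — regression defined)
  G \ add = {ball_in(b4,rmD), carry(b3,right)} \ {carry(b3,right)} = {ball_in(b4,rmD)}
  ∪ pre   = {ball_in(b4,rmD)} ∪ {ball_in(b3,rmB), free(right), robot_in(rmB)}
          = {ball_in(b3,rmB), ball_in(b4,rmD), free(right), robot_in(rmB)}

== RESULT ==
["ball_in(b3,rmB)", "ball_in(b4,rmD)", "free(right)", "robot_in(rmB)"]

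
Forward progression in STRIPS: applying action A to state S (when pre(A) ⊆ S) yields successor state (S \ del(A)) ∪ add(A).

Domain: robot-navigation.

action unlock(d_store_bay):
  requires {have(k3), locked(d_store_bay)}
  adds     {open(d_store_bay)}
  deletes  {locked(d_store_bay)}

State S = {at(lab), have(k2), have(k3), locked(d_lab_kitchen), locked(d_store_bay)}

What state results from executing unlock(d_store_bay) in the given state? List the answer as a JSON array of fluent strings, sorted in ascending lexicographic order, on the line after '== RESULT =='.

Progress:
  pre ⊆ S: {have(k3), locked(d_store_bay)} ⊆ S  — applicable
  S \ del = {at(lab), have(k2), have(k3), locked(d_lab_kitchen)}
  ∪ add   = {at(lab), have(k2), have(k3), locked(d_lab_kitchen), open(d_store_bay)}

== RESULT ==
["at(lab)", "have(k2)", "have(k3)", "locked(d_lab_kitchen)", "open(d_store_bay)"]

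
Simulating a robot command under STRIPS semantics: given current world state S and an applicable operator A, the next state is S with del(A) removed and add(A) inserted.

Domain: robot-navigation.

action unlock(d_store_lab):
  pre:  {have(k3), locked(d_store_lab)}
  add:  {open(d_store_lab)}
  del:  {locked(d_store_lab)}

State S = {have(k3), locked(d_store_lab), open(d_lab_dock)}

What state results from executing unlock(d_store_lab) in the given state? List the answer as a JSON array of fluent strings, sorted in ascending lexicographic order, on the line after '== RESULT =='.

Compute (S \ del) ∪ add:
  pre ⊆ S: {have(k3), locked(d_store_lab)} ⊆ S  — applicable
  S \ del = {have(k3), open(d_lab_dock)}
  ∪ add   = {have(k3), open(d_lab_dock), open(d_store_lab)}

== RESULT ==
["have(k3)", "open(d_lab_dock)", "open(d_store_lab)"]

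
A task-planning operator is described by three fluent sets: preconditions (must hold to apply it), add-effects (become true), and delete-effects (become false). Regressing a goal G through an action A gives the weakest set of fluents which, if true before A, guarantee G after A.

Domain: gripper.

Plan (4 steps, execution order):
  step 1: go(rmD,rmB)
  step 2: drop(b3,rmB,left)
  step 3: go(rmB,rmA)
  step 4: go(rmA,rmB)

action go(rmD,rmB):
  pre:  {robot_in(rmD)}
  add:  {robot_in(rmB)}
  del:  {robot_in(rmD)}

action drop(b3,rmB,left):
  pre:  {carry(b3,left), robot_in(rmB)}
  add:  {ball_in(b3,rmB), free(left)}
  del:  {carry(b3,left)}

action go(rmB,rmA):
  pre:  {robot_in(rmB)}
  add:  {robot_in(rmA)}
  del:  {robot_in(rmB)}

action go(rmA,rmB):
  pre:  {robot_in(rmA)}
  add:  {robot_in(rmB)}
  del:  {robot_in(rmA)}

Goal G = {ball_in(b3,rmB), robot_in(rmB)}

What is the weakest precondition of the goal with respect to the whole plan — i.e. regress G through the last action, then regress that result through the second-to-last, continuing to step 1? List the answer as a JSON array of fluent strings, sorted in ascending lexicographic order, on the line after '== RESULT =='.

Regress step by step:
  through step 4 (go(rmA,rmB)): drop {robot_in(rmB)}, keep {ball_in(b3,rmB)}, require {robot_in(rmA)}
    → {ball_in(b3,rmB), robot_in(rmA)}
  through step 3 (go(rmB,rmA)): drop {robot_in(rmA)}, keep {ball_in(b3,rmB)}, require {robot_in(rmB)}
    → {ball_in(b3,rmB), robot_in(rmB)}
  through step 2 (drop(b3,rmB,left)): drop {ball_in(b3,rmB)}, keep {robot_in(rmB)}, require {carry(b3,left), robot_in(rmB)}
    → {carry(b3,left), robot_in(rmB)}
  through step 1 (go(rmD,rmB)): drop {robot_in(rmB)}, keep {carry(b3,left)}, require {robot_in(rmD)}
    → {carry(b3,left), robot_in(rmD)}

== RESULT ==
["carry(b3,left)", "robot_in(rmD)"]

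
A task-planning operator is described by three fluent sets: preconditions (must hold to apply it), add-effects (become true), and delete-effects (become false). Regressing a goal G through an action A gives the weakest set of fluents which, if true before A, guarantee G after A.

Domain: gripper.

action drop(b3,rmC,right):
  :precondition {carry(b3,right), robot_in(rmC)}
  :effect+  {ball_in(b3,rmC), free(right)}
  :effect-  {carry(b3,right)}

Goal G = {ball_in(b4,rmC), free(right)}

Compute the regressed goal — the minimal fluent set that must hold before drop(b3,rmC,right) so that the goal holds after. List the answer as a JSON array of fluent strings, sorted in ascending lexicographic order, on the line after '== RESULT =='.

Regress:
  G ∩ del = {}  (empty — regression defined)
  G \ add = {ball_in(b4,rmC), free(right)} \ {ball_in(b3,rmC), free(right)} = {ball_in(b4,rmC)}
  ∪ pre   = {ball_in(b4,rmC)} ∪ {carry(b3,right), robot_in(rmC)}
          = {ball_in(b4,rmC), carry(b3,right), robot_in(rmC)}

== RESULT ==
["ball_in(b4,rmC)", "carry(b3,right)", "robot_in(rmC)"]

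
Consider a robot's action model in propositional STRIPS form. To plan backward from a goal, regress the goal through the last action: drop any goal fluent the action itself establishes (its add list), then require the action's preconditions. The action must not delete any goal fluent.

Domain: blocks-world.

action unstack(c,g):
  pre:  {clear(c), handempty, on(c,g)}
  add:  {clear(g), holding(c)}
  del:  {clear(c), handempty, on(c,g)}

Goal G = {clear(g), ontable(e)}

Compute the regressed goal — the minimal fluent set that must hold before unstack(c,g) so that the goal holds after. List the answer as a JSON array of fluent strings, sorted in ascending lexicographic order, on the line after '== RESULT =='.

Compute (G \ add) ∪ pre:
  G ∩ del = {}  (empty — regression defined)
  G \ add = {clear(g), ontable(e)} \ {clear(g), holding(c)} = {ontable(e)}
  ∪ pre   = {ontable(e)} ∪ {clear(c), handempty, on(c,g)}
          = {clear(c), handempty, on(c,g), ontable(e)}

== RESULT ==
["clear(c)", "handempty", "on(c,g)", "ontable(e)"]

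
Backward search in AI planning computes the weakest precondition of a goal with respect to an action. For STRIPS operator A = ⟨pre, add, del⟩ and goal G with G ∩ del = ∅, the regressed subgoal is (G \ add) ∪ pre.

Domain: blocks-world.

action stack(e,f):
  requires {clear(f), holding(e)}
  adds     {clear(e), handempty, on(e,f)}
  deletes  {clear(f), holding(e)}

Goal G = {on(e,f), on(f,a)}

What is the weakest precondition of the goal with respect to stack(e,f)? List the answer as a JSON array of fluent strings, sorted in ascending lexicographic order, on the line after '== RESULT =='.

Regress:
  G ∩ del = {}  (empty — regression defined)
  G \ add = {on(e,f), on(f,a)} \ {clear(e), handempty, on(e,f)} = {on(f,a)}
  ∪ pre   = {on(f,a)} ∪ {clear(f), holding(e)}
          = {clear(f), holding(e), on(f,a)}

== RESULT ==
["clear(f)", "holding(e)", "on(f,a)"]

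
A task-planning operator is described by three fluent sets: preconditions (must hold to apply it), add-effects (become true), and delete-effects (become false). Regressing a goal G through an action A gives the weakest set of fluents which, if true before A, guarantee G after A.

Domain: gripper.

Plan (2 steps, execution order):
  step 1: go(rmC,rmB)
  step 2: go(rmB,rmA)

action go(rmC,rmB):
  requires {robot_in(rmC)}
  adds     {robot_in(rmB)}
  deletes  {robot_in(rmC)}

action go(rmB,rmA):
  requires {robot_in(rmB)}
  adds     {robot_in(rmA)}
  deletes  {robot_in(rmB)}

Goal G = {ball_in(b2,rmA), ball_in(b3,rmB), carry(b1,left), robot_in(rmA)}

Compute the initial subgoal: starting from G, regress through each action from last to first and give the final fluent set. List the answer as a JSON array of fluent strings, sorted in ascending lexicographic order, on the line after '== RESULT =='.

Regress step by step:
  through step 2 (go(rmB,rmA)): drop {robot_in(rmA)}, keep {ball_in(b2,rmA), ball_in(b3,rmB), carry(b1,left)}, require {robot_in(rmB)}
    → {ball_in(b2,rmA), ball_in(b3,rmB), carry(b1,left), robot_in(rmB)}
  through step 1 (go(rmC,rmB)): drop {robot_in(rmB)}, keep {ball_in(b2,rmA), ball_in(b3,rmB), carry(b1,left)}, require {robot_in(rmC)}
    → {ball_in(b2,rmA), ball_in(b3,rmB), carry(b1,left), robot_in(rmC)}

== RESULT ==
["ball_in(b2,rmA)", "ball_in(b3,rmB)", "carry(b1,left)", "robot_in(rmC)"]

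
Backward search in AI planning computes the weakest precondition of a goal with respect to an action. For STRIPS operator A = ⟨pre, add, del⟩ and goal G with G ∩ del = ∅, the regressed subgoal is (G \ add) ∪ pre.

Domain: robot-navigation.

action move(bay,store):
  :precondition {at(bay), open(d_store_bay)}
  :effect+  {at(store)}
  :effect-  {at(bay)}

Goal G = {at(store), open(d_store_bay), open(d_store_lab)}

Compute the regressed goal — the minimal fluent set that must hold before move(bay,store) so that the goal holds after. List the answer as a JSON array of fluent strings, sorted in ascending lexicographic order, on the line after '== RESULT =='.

Compute (G \ add) ∪ pre:
  G ∩ del = {}  (empty — regression defined)
  G \ add = {at(store), open(d_store_bay), open(d_store_lab)} \ {at(store)} = {open(d_store_bay), open(d_store_lab)}
  ∪ pre   = {open(d_store_bay), open(d_store_lab)} ∪ {at(bay), open(d_store_bay)}
          = {at(bay), open(d_store_bay), open(d_store_lab)}

== RESULT ==
["at(bay)", "open(d_store_bay)", "open(d_store_lab)"]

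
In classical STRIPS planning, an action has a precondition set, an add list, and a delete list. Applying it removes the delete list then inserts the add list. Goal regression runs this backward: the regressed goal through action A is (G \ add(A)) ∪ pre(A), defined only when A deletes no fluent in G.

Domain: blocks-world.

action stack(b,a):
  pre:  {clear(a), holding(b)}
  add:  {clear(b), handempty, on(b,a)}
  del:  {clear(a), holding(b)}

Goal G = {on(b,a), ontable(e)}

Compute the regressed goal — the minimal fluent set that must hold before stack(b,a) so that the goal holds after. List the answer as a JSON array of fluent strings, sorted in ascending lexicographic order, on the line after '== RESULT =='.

Regress:
  G ∩ del = {}  (empty — regression defined)
  G \ add = {on(b,a), ontable(e)} \ {clear(b), handempty, on(b,a)} = {ontable(e)}
  ∪ pre   = {ontable(e)} ∪ {clear(a), holding(b)}
          = {clear(a), holding(b), ontable(e)}

== RESULT ==
["clear(a)", "holding(b)", "ontable(e)"]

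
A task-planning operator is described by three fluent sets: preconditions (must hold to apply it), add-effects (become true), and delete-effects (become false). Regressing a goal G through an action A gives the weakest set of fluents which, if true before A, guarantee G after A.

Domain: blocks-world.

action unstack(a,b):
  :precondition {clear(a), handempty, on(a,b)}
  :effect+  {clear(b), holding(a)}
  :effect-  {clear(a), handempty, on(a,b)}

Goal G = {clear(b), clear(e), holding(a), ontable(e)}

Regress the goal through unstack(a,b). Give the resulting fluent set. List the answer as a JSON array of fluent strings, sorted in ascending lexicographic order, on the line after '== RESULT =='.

Compute (G \ add) ∪ pre:
  G ∩ del = {}  (empty — regression defined)
  G \ add = {clear(b), clear(e), holding(a), ontable(e)} \ {clear(b), holding(a)} = {clear(e), ontable(e)}
  ∪ pre   = {clear(e), ontable(e)} ∪ {clear(a), handempty, on(a,b)}
          = {clear(a), clear(e), handempty, on(a,b), ontable(e)}

== RESULT ==
["clear(a)", "clear(e)", "handempty", "on(a,b)", "ontable(e)"]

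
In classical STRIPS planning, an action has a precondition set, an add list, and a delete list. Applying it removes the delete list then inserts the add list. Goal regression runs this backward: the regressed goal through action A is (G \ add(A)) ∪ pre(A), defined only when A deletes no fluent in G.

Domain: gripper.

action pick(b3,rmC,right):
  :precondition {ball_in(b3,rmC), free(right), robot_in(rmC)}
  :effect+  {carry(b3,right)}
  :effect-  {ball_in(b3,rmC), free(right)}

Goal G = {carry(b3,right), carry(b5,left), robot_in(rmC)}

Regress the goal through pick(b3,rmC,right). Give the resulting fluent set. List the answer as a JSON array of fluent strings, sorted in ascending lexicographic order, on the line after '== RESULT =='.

Compute (G \ add) ∪ pre:
  G ∩ del = {}  (empty — regression defined)
  G \ add = {carry(b3,right), carry(b5,left), robot_in(rmC)} \ {carry(b3,right)} = {carry(b5,left), robot_in(rmC)}
  ∪ pre   = {carry(b5,left), robot_in(rmC)} ∪ {ball_in(b3,rmC), free(right), robot_in(rmC)}
          = {ball_in(b3,rmC), carry(b5,left), free(right), robot_in(rmC)}

== RESULT ==
["ball_in(b3,rmC)", "carry(b5,left)", "free(right)", "robot_in(rmC)"]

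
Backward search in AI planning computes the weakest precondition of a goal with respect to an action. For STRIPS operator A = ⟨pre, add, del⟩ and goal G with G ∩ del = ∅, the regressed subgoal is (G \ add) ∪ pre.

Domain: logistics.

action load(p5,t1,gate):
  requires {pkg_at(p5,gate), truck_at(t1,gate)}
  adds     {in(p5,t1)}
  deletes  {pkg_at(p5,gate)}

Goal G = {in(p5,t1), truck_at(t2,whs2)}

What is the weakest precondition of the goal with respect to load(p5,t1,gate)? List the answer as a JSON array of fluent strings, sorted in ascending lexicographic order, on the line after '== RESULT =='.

Regress:
  G ∩ del = {}  (empty — regression defined)
  G \ add = {in(p5,t1), truck_at(t2,whs2)} \ {in(p5,t1)} = {truck_at(t2,whs2)}
  ∪ pre   = {truck_at(t2,whs2)} ∪ {pkg_at(p5,gate), truck_at(t1,gate)}
          = {pkg_at(p5,gate), truck_at(t1,gate), truck_at(t2,whs2)}

== RESULT ==
["pkg_at(p5,gate)", "truck_at(t1,gate)", "truck_at(t2,whs2)"]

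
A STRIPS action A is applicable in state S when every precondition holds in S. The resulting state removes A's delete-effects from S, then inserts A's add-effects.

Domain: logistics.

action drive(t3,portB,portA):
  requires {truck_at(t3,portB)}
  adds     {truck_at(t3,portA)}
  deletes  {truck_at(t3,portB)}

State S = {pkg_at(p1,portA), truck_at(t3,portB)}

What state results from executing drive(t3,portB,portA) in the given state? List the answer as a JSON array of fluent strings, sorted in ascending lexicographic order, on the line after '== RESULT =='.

Compute (S \ del) ∪ add:
  pre ⊆ S: {truck_at(t3,portB)} ⊆ S  — applicable
  S \ del = {pkg_at(p1,portA)}
  ∪ add   = {pkg_at(p1,portA), truck_at(t3,portA)}

== RESULT ==
["pkg_at(p1,portA)", "truck_at(t3,portA)"]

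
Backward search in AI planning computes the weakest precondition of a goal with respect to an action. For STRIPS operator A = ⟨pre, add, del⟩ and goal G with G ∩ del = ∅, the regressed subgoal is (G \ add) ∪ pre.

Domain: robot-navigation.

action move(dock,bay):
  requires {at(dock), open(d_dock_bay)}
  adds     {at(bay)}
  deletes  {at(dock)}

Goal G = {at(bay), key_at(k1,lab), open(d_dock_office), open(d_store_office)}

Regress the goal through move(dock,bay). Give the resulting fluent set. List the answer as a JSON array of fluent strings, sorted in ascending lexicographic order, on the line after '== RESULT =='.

Compute (G \ add) ∪ pre:
  G ∩ del = {}  (empty — regression defined)
  G \ add = {at(bay), key_at(k1,lab), open(d_dock_office), open(d_store_office)} \ {at(bay)} = {key_at(k1,lab), open(d_dock_office), open(d_store_office)}
  ∪ pre   = {key_at(k1,lab), open(d_dock_office), open(d_store_office)} ∪ {at(dock), open(d_dock_bay)}
          = {at(dock), key_at(k1,lab), open(d_dock_bay), open(d_dock_office), open(d_store_office)}

== RESULT ==
["at(dock)", "key_at(k1,lab)", "open(d_dock_bay)", "open(d_dock_office)", "open(d_store_office)"]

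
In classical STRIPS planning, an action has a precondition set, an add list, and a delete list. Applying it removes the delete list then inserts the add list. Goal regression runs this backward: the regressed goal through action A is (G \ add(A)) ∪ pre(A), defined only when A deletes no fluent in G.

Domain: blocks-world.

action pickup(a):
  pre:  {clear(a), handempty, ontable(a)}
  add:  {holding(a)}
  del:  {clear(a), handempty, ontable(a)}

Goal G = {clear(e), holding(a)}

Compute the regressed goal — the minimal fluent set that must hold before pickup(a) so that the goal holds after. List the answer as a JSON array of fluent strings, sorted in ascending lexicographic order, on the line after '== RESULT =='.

Regress:
  G ∩ del = {}  (empty — regression defined)
  G \ add = {clear(e), holding(a)} \ {holding(a)} = {clear(e)}
  ∪ pre   = {clear(e)} ∪ {clear(a), handempty, ontable(a)}
          = {clear(a), clear(e), handempty, ontable(a)}

== RESULT ==
["clear(a)", "clear(e)", "handempty", "ontable(a)"]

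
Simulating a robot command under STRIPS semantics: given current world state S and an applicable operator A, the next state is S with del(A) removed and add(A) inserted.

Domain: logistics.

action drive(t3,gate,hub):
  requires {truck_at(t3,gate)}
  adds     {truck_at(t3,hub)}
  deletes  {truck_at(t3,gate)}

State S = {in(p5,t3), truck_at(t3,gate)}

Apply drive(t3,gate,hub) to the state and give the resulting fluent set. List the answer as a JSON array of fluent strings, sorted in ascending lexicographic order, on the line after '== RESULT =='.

Progress:
  pre ⊆ S: {truck_at(t3,gate)} ⊆ S  — applicable
  S \ del = {in(p5,t3)}
  ∪ add   = {in(p5,t3), truck_at(t3,hub)}

== RESULT ==
["in(p5,t3)", "truck_at(t3,hub)"]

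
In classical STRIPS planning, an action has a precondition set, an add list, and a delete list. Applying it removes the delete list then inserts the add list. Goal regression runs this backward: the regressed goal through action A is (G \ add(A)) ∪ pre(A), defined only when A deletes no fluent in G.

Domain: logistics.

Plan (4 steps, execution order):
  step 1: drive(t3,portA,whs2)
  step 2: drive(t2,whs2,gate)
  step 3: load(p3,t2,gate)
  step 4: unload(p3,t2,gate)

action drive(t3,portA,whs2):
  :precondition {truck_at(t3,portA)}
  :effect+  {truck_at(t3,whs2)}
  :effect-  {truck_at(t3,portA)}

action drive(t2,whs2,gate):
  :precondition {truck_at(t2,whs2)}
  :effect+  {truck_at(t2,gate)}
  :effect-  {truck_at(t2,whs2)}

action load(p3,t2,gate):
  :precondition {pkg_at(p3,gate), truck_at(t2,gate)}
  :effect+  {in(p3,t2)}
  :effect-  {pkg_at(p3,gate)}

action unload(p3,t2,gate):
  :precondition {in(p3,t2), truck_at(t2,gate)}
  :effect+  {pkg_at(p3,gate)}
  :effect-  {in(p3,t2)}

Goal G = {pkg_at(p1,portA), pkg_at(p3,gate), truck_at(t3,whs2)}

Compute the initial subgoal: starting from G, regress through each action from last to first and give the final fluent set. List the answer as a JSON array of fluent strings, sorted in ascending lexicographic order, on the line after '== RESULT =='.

Regress step by step:
  through step 4 (unload(p3,t2,gate)): drop {pkg_at(p3,gate)}, keep {pkg_at(p1,portA), truck_at(t3,whs2)}, require {in(p3,t2), truck_at(t2,gate)}
    → {in(p3,t2), pkg_at(p1,portA), truck_at(t2,gate), truck_at(t3,whs2)}
  through step 3 (load(p3,t2,gate)): drop {in(p3,t2)}, keep {pkg_at(p1,portA), truck_at(t2,gate), truck_at(t3,whs2)}, require {pkg_at(p3,gate), truck_at(t2,gate)}
    → {pkg_at(p1,portA), pkg_at(p3,gate), truck_at(t2,gate), truck_at(t3,whs2)}
  through step 2 (drive(t2,whs2,gate)): drop {truck_at(t2,gate)}, keep {pkg_at(p1,portA), pkg_at(p3,gate), truck_at(t3,whs2)}, require {truck_at(t2,whs2)}
    → {pkg_at(p1,portA), pkg_at(p3,gate), truck_at(t2,whs2), truck_at(t3,whs2)}
  through step 1 (drive(t3,portA,whs2)): drop {truck_at(t3,whs2)}, keep {pkg_at(p1,portA), pkg_at(p3,gate), truck_at(t2,whs2)}, require {truck_at(t3,portA)}
    → {pkg_at(p1,portA), pkg_at(p3,gate), truck_at(t2,whs2), truck_at(t3,portA)}

== RESULT ==
["pkg_at(p1,portA)", "pkg_at(p3,gate)", "truck_at(t2,whs2)", "truck_at(t3,portA)"]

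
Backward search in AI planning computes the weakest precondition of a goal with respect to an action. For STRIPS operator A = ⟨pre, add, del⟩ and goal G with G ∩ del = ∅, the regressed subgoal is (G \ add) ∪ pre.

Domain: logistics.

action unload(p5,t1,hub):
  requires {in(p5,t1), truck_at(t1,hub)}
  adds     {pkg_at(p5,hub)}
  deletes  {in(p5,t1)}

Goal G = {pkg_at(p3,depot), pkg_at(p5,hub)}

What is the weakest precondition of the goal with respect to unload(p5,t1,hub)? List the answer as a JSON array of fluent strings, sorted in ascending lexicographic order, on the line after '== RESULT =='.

Compute (G \ add) ∪ pre:
  G ∩ del = {}  (empty — regression defined)
  G \ add = {pkg_at(p3,depot), pkg_at(p5,hub)} \ {pkg_at(p5,hub)} = {pkg_at(p3,depot)}
  ∪ pre   = {pkg_at(p3,depot)} ∪ {in(p5,t1), truck_at(t1,hub)}
          = {in(p5,t1), pkg_at(p3,depot), truck_at(t1,hub)}

== RESULT ==
["in(p5,t1)", "pkg_at(p3,depot)", "truck_at(t1,hub)"]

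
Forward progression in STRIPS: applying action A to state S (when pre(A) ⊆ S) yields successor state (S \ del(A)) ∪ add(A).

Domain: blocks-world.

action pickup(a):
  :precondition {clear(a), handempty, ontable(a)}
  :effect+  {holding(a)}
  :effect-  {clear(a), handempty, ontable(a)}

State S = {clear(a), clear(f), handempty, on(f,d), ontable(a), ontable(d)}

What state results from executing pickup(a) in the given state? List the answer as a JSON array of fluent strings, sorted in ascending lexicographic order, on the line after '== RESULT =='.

Progress:
  pre ⊆ S: {clear(a), handempty, ontable(a)} ⊆ S  — applicable
  S \ del = {clear(f), on(f,d), ontable(d)}
  ∪ add   = {clear(f), holding(a), on(f,d), ontable(d)}

== RESULT ==
["clear(f)", "holding(a)", "on(f,d)", "ontable(d)"]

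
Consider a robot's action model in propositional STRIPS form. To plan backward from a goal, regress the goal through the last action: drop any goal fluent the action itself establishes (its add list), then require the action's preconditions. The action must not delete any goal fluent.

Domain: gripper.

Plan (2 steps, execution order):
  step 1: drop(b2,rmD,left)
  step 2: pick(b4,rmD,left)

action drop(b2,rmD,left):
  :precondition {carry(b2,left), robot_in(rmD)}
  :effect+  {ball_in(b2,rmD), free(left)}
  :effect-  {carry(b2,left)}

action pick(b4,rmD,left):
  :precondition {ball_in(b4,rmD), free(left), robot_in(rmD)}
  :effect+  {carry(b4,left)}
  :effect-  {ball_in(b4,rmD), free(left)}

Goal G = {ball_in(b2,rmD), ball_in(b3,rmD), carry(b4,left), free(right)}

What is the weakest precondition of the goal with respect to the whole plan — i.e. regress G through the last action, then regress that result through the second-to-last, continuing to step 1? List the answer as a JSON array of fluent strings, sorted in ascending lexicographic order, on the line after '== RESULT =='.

Regress step by step:
  through step 2 (pick(b4,rmD,left)): drop {carry(b4,left)}, keep {ball_in(b2,rmD), ball_in(b3,rmD), free(right)}, require {ball_in(b4,rmD), free(left), robot_in(rmD)}
    → {ball_in(b2,rmD), ball_in(b3,rmD), ball_in(b4,rmD), free(left), free(right), robot_in(rmD)}
  through step 1 (drop(b2,rmD,left)): drop {ball_in(b2,rmD), free(left)}, keep {ball_in(b3,rmD), ball_in(b4,rmD), free(right), robot_in(rmD)}, require {carry(b2,left), robot_in(rmD)}
    → {ball_in(b3,rmD), ball_in(b4,rmD), carry(b2,left), free(right), robot_in(rmD)}

== RESULT ==
["ball_in(b3,rmD)", "ball_in(b4,rmD)", "carry(b2,left)", "free(right)", "robot_in(rmD)"]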